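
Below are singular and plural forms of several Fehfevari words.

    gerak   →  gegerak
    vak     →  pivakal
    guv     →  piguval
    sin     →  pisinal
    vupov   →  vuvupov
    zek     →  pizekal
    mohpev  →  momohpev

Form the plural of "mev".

gerak and vak both end in -k yet inflect differently (gegerak, pivakal), so the final letter is not what conditions the rule; the number of vowels is.
"mev" has 1 vowel. The stems with 1 vowel (vak → pivakal, sin → pisinal, zek → pizekal) add pi- … -al around the stem.
So mev → pimeval.

pimeval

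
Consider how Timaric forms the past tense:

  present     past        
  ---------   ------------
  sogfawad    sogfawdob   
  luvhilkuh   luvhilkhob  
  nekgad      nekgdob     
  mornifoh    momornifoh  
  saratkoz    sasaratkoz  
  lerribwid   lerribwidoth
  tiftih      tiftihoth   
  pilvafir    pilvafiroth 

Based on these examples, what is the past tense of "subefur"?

luvhilkuh and mornifoh both end in -h yet inflect differently (luvhilkhob, momornifoh), so the final letter is not what conditions the rule; the last vowel is.
"subefur" has last vowel 'u'. The one such stem in the data (luvhilkuh → luvhilkhob) deletes the last vowel and adds -ob (as do sogfawad, nekgad), so the same rule applies.
The other patterns: stems whose last vowel is 'o' repeat the first consonant+vowel as a prefix; stems whose last vowel is 'i' add -oth.
So subefur → subefrob.

subefrob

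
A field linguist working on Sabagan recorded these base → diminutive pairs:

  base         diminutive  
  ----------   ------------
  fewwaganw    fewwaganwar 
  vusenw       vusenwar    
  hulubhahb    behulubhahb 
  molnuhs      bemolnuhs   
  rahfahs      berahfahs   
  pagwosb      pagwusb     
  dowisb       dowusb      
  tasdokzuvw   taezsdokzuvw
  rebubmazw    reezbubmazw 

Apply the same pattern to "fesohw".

befesohw

"fesohw" has second-to-last letter 'h'. The stems whose second-to-last letter is 'h' (hulubhahb → behulubhahb, molnuhs → bemolnuhs, rahfahs → berahfahs) add the prefix be-.
So fesohw → befesohw.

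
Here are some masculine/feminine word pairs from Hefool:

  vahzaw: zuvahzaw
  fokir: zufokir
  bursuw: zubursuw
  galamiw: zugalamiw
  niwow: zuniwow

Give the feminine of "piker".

Every pair shown (vahzaw → zuvahzaw, fokir → zufokir, bursuw → zubursuw, …) follows the same rule: add the prefix zu-.
So piker → zupiker.

zupiker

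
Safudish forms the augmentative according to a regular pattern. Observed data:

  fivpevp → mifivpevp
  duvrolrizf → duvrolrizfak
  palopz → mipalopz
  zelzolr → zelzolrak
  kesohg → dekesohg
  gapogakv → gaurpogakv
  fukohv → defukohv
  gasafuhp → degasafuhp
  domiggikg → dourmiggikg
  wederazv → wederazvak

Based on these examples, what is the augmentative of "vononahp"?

devononahp

kesohg and domiggikg both end in -g yet inflect differently (dekesohg, dourmiggikg), so the final letter is not what conditions the rule; the second-to-last letter is.
"vononahp" has second-to-last letter 'h'. The stems whose second-to-last letter is 'h' (kesohg → dekesohg, gasafuhp → degasafuhp, fukohv → defukohv) add the prefix de-.
So vononahp → devononahp.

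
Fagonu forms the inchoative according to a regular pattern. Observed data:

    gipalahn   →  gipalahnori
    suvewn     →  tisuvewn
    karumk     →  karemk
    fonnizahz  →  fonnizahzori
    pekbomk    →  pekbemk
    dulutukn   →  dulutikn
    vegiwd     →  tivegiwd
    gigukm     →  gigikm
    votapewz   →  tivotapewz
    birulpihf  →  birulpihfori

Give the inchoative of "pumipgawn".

tipumipgawn

"pumipgawn" has second-to-last letter 'w'. The stems whose second-to-last letter is 'w' (vegiwd → tivegiwd, votapewz → tivotapewz, suvewn → tisuvewn) add the prefix ti-.
The other patterns: stems whose second-to-last letter is 'k' change the last vowel to 'i'; stems whose second-to-last letter is 'h' add -ori; stems whose second-to-last letter is 'm' change the last vowel to 'e'.
So pumipgawn → tipumipgawn.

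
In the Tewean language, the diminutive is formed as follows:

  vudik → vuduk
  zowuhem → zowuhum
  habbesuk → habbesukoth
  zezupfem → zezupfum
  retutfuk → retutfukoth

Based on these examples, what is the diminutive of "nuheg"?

nuhug

habbesuk and vudik both end in -k yet inflect differently (habbesukoth, vuduk), so the final letter is not what conditions the rule; the last vowel is.
"nuheg" has last vowel 'e'. The stems whose last vowel is 'e' (zezupfem → zezupfum, zowuhem → zowuhum) change the last vowel to 'u'.
The other pattern: stems whose last vowel is 'u' add -oth.
So nuheg → nuhug.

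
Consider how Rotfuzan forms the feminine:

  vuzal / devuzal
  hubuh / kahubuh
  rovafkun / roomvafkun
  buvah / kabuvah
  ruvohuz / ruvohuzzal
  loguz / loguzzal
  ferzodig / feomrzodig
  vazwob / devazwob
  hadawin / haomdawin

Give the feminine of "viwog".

"viwog" ends in -g. The one such stem in the data (ferzodig → feomrzodig) inserts -om- after the first vowel (as do hadawin, rovafkun), so the same rule applies.
The other patterns: stems ending in -h add the prefix ka-; stems ending in -b or -l add the prefix de-; stems ending in -z double the final consonant and add -al.
So viwog → viomwog.

viomwog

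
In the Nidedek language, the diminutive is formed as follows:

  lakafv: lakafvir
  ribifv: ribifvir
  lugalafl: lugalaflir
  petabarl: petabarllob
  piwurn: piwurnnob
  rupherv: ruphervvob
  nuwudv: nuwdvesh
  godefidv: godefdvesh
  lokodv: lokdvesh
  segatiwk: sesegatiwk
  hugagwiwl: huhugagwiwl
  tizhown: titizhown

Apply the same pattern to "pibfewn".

"pibfewn" has second-to-last letter 'w'. The stems whose second-to-last letter is 'w' (segatiwk → sesegatiwk, hugagwiwl → huhugagwiwl, tizhown → titizhown) repeat the first consonant+vowel as a prefix.
The other patterns: stems whose second-to-last letter is 'f' add -ir; stems whose second-to-last letter is 'r' double the final consonant and add -ob; stems whose second-to-last letter is 'd' delete the last vowel and add -esh.
So pibfewn → pipibfewn.

pipibfewn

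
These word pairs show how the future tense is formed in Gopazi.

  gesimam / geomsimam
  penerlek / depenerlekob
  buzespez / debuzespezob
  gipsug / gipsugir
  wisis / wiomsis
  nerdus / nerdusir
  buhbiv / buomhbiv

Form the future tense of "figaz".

fiomgaz

nerdus and wisis both end in -s yet inflect differently (nerdusir, wiomsis), so the final letter is not what conditions the rule; the last vowel is.
"figaz" has last vowel 'a'. The one such stem in the data (gesimam → geomsimam) inserts -om- after the first vowel (as do buhbiv, wisis), so the same rule applies.
The other patterns: stems whose last vowel is 'u' add -ir; stems whose last vowel is 'e' add de- … -ob around the stem.
So figaz → fiomgaz.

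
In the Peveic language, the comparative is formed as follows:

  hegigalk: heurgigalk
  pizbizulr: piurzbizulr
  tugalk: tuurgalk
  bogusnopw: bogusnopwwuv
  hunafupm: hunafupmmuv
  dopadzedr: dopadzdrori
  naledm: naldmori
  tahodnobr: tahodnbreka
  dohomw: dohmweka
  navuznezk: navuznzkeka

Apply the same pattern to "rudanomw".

pizbizulr and dopadzedr both end in -r yet inflect differently (piurzbizulr, dopadzdrori), so the final letter is not what conditions the rule; the second-to-last letter is.
"rudanomw" has second-to-last letter 'm'. The one such stem in the data (dohomw → dohmweka) deletes the last vowel and adds -eka (as do tahodnobr, navuznezk), so the same rule applies.
The other patterns: stems whose second-to-last letter is 'l' insert -ur- after the first vowel; stems whose second-to-last letter is 'p' double the final consonant and add -uv; stems whose second-to-last letter is 'd' delete the last vowel and add -ori.
So rudanomw → rudanmweka.

rudanmweka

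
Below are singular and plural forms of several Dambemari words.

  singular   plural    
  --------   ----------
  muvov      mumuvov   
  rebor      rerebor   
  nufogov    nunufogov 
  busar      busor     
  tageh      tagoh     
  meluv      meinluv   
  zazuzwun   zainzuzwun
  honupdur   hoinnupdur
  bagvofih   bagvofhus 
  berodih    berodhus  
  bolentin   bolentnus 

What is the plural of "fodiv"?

fodvus

"fodiv" has last vowel 'i'. The stems whose last vowel is 'i' (bagvofih → bagvofhus, berodih → berodhus, bolentin → bolentnus) delete the last vowel and add -us.
The other patterns: stems whose last vowel is 'o' repeat the first consonant+vowel as a prefix; stems whose last vowel is 'a' or 'e' change the last vowel to 'o'; stems whose last vowel is 'u' insert -in- after the first vowel.
So fodiv → fodvus.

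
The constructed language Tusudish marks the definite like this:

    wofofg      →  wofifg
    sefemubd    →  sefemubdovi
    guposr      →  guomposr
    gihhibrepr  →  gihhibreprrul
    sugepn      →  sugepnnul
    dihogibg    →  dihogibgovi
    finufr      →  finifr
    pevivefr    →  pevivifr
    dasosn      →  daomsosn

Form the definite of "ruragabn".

"ruragabn" has second-to-last letter 'b'. The stems whose second-to-last letter is 'b' (dihogibg → dihogibgovi, sefemubd → sefemubdovi) add -ovi.
The other patterns: stems whose second-to-last letter is 'f' change the last vowel to 'i'; stems whose second-to-last letter is 's' insert -om- after the first vowel; stems whose second-to-last letter is 'p' double the final consonant and add -ul.
So ruragabn → ruragabnovi.

ruragabnovi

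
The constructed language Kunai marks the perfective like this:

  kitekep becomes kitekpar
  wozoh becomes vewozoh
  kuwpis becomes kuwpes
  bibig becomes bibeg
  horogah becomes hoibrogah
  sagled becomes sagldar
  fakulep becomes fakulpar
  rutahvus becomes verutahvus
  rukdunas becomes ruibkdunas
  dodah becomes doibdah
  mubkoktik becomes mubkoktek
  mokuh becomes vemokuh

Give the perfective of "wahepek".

wahepkar

wozoh and dodah both end in -h yet inflect differently (vewozoh, doibdah), so the final letter is not what conditions the rule; the last vowel is.
"wahepek" has last vowel 'e'. The stems whose last vowel is 'e' (sagled → sagldar, kitekep → kitekpar, fakulep → fakulpar) delete the last vowel and add -ar.
The other patterns: stems whose last vowel is 'o' or 'u' add the prefix ve-; stems whose last vowel is 'a' insert -ib- after the first vowel; stems whose last vowel is 'i' change the last vowel to 'e'.
So wahepek → wahepkar.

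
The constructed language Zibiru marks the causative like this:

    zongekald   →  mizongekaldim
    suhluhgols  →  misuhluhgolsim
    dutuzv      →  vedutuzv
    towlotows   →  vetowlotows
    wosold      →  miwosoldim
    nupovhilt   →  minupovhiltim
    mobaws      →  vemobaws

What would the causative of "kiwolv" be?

suhluhgols and towlotows both end in -s yet inflect differently (misuhluhgolsim, vetowlotows), so the final letter is not what conditions the rule; the second-to-last letter is.
"kiwolv" has second-to-last letter 'l'. The stems whose second-to-last letter is 'l' (nupovhilt → minupovhiltim, wosold → miwosoldim, zongekald → mizongekaldim) add mi- … -im around the stem.
So kiwolv → mikiwolvim.

mikiwolvim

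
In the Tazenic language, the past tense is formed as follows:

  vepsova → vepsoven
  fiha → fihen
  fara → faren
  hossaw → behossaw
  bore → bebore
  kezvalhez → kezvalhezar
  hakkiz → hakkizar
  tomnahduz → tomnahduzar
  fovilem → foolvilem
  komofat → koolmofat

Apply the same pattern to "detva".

"detva" ends in -a. The stems ending in -a (vepsova → vepsoven, fiha → fihen, fara → faren) drop the final letter and add -en.
So detva → detven.

detven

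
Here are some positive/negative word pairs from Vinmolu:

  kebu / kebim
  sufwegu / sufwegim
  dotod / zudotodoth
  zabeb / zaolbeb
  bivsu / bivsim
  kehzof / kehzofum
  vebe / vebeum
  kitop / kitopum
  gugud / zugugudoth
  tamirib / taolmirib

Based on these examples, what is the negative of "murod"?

gugud and kebu both have last vowel 'u' yet inflect differently (zugugudoth, kebim), so the last vowel is not what conditions the rule; the final letter is.
"murod" ends in -d. The stems ending in -d (gugud → zugugudoth, dotod → zudotodoth) add zu- … -oth around the stem.
So murod → zumurodoth.

zumurodoth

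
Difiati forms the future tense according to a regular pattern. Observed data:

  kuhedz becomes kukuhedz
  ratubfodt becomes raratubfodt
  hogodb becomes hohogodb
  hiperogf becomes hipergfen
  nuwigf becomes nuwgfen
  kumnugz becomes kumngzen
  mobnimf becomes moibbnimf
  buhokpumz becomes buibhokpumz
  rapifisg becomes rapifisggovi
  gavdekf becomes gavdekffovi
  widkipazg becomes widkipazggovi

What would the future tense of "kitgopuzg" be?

kuhedz and kumnugz both end in -z yet inflect differently (kukuhedz, kumngzen), so the final letter is not what conditions the rule; the second-to-last letter is.
"kitgopuzg" has second-to-last letter 'z'. The one such stem in the data (widkipazg → widkipazggovi) doubles the final consonant and adds -ovi (as do rapifisg, gavdekf), so the same rule applies.
So kitgopuzg → kitgopuzggovi.

kitgopuzggovi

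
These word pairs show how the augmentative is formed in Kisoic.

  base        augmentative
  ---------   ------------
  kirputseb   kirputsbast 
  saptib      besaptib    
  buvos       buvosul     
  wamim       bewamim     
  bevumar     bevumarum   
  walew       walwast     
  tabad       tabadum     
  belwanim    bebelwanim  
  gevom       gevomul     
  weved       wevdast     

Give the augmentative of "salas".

salasum

wamim and gevom both end in -m yet inflect differently (bewamim, gevomul), so the final letter is not what conditions the rule; the last vowel is.
"salas" has last vowel 'a'. The stems whose last vowel is 'a' (tabad → tabadum, bevumar → bevumarum) add -um.
The other patterns: stems whose last vowel is 'i' add the prefix be-; stems whose last vowel is 'o' add -ul; stems whose last vowel is 'e' delete the last vowel and add -ast.
So salas → salasum.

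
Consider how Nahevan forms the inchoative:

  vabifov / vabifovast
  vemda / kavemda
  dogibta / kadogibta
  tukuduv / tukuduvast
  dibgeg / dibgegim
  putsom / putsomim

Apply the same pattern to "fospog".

fospogim

"fospog" ends in -g. The one such stem in the data (dibgeg → dibgegim) adds -im, so the same rule applies.
The other patterns: stems ending in -v add -ast; stems ending in -a add the prefix ka-.
So fospog → fospogim.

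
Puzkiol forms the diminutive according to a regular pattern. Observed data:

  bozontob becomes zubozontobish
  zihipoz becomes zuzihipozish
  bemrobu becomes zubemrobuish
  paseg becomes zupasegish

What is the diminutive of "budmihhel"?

Every pair shown (bozontob → zubozontobish, zihipoz → zuzihipozish, bemrobu → zubemrobuish, …) follows the same rule: add zu- … -ish around the stem.
So budmihhel → zubudmihhelish.

zubudmihhelish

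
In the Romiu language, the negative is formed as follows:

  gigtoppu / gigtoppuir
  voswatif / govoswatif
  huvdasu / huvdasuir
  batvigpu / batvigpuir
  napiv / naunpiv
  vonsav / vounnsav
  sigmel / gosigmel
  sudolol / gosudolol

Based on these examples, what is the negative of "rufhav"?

ruunfhav

napiv and voswatif both have last vowel 'i' yet inflect differently (naunpiv, govoswatif), so the last vowel is not what conditions the rule; the final letter is.
"rufhav" ends in -v. The stems ending in -v (vonsav → vounnsav, napiv → naunpiv) insert -un- after the first vowel.
So rufhav → ruunfhav.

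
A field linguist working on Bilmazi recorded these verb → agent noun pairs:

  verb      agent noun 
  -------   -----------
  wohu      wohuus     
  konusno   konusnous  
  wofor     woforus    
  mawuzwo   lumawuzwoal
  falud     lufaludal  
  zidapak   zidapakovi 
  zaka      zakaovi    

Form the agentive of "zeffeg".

zeffegovi

konusno and mawuzwo both end in -o yet inflect differently (konusnous, lumawuzwoal), so the final letter is not what conditions the rule; the first letter is.
"zeffeg" begins with z-. The stems beginning with z- (zidapak → zidapakovi, zaka → zakaovi) add -ovi.
The other patterns: stems beginning with k- or w- add -us; stems beginning with f- or m- add lu- … -al around the stem.
So zeffeg → zeffegovi.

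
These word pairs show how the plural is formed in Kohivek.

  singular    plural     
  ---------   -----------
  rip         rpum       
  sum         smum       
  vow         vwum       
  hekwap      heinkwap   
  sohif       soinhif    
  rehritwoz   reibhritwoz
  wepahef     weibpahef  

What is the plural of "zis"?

zsum

rip and hekwap both end in -p yet inflect differently (rpum, heinkwap), so the final letter is not what conditions the rule; the number of vowels is.
"zis" has 1 vowel. The stems with 1 vowel (rip → rpum, sum → smum, vow → vwum) delete the last vowel and add -um.
The other patterns: stems with 2 vowels insert -in- after the first vowel; stems with 3 vowels insert -ib- after the first vowel.
So zis → zsum.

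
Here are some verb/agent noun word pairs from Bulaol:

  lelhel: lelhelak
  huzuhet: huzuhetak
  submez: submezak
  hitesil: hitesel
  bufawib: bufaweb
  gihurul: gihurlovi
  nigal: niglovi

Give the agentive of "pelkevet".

lelhel and hitesil both end in -l yet inflect differently (lelhelak, hitesel), so the final letter is not what conditions the rule; the last vowel is.
"pelkevet" has last vowel 'e'. The stems whose last vowel is 'e' (lelhel → lelhelak, huzuhet → huzuhetak, submez → submezak) add -ak.
So pelkevet → pelkevetak.

pelkevetak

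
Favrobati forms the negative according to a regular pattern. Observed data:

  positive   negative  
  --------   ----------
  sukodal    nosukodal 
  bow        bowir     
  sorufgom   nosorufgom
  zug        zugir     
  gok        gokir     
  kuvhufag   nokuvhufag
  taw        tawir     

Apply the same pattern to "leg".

kuvhufag and zug both end in -g yet inflect differently (nokuvhufag, zugir), so the final letter is not what conditions the rule; the number of vowels is.
"leg" has 1 vowel. The stems with 1 vowel (zug → zugir, bow → bowir, taw → tawir) add -ir.
So leg → legir.

legir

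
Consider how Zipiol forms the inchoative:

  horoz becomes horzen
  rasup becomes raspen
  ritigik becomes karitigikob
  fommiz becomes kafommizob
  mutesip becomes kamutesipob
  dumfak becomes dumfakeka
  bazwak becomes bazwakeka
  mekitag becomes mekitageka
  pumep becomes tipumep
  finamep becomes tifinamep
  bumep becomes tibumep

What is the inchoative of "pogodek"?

horoz and fommiz both end in -z yet inflect differently (horzen, kafommizob), so the final letter is not what conditions the rule; the last vowel is.
"pogodek" has last vowel 'e'. The stems whose last vowel is 'e' (pumep → tipumep, finamep → tifinamep, bumep → tibumep) add the prefix ti-.
So pogodek → tipogodek.

tipogodek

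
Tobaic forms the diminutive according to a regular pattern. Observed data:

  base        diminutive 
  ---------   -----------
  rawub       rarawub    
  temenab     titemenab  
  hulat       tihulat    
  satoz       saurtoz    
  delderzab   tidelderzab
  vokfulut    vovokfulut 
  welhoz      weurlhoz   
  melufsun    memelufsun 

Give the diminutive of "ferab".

tiferab

"ferab" has last vowel 'a'. The stems whose last vowel is 'a' (temenab → titemenab, hulat → tihulat, delderzab → tidelderzab) add the prefix ti-.
The other patterns: stems whose last vowel is 'u' repeat the first consonant+vowel as a prefix; stems whose last vowel is 'o' insert -ur- after the first vowel.
So ferab → tiferab.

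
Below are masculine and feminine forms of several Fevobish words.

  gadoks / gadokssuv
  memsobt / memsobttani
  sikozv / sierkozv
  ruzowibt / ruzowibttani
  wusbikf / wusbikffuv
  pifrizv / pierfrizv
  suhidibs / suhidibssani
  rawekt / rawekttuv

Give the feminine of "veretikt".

rawekt and ruzowibt both end in -t yet inflect differently (rawekttuv, ruzowibttani), so the final letter is not what conditions the rule; the second-to-last letter is.
"veretikt" has second-to-last letter 'k'. The stems whose second-to-last letter is 'k' (wusbikf → wusbikffuv, gadoks → gadokssuv, rawekt → rawekttuv) double the final consonant and add -uv.
So veretikt → veretikttuv.

veretikttuv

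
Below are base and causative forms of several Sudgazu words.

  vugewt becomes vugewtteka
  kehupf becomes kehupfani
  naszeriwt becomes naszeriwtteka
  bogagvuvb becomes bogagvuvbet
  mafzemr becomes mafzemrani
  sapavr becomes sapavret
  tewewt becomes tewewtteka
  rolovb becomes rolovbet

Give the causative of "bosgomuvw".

sapavr and mafzemr both end in -r yet inflect differently (sapavret, mafzemrani), so the final letter is not what conditions the rule; the second-to-last letter is.
"bosgomuvw" has second-to-last letter 'v'. The stems whose second-to-last letter is 'v' (bogagvuvb → bogagvuvbet, rolovb → rolovbet, sapavr → sapavret) add -et.
The other patterns: stems whose second-to-last letter is 'w' double the final consonant and add -eka; stems whose second-to-last letter is 'm' or 'p' add -ani.
So bosgomuvw → bosgomuvwet.

bosgomuvwet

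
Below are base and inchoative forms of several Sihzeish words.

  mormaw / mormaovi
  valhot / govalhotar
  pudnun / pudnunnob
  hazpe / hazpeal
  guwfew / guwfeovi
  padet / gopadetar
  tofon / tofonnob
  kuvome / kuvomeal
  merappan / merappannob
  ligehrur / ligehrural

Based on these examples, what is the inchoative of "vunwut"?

govunwutar

ligehrur and pudnun both have last vowel 'u' yet inflect differently (ligehrural, pudnunnob), so the last vowel is not what conditions the rule; the final letter is.
"vunwut" ends in -t. The stems ending in -t (padet → gopadetar, valhot → govalhotar) add go- … -ar around the stem.
The other patterns: stems ending in -e or -r add -al; stems ending in -n double the final consonant and add -ob; stems ending in -w drop the final letter and add -ovi.
So vunwut → govunwutar.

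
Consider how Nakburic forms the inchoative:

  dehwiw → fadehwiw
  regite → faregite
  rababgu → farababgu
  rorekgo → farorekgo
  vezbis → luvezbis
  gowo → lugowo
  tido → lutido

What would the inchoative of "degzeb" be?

fadegzeb

rorekgo and gowo both end in -o yet inflect differently (farorekgo, lugowo), so the final letter is not what conditions the rule; the first letter is.
"degzeb" begins with d-. The one such stem in the data (dehwiw → fadehwiw) adds the prefix fa-, so the same rule applies.
So degzeb → fadegzeb.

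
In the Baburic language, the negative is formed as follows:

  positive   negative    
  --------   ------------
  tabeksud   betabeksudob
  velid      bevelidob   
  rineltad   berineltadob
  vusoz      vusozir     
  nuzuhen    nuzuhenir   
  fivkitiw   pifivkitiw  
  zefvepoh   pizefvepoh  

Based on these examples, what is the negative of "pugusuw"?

pipugusuw

velid and fivkitiw both have last vowel 'i' yet inflect differently (bevelidob, pifivkitiw), so the last vowel is not what conditions the rule; the final letter is.
"pugusuw" ends in -w. The one such stem in the data (fivkitiw → pifivkitiw) adds the prefix pi-, so the same rule applies.
The other patterns: stems ending in -d add be- … -ob around the stem; stems ending in -n or -z add -ir.
So pugusuw → pipugusuw.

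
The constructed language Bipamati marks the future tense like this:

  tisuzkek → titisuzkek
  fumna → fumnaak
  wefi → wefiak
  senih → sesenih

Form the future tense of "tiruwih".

titiruwih

"tiruwih" ends in a consonant. The stems ending in a consonant (senih → sesenih, tisuzkek → titisuzkek) repeat the first consonant+vowel as a prefix.
So tiruwih → titiruwih.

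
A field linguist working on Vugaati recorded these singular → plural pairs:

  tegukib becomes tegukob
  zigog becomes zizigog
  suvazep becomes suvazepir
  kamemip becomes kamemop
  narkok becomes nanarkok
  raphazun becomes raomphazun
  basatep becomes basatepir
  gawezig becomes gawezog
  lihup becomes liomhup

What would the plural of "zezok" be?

zezezok

lihup and kamemip both end in -p yet inflect differently (liomhup, kamemop), so the final letter is not what conditions the rule; the last vowel is.
"zezok" has last vowel 'o'. The stems whose last vowel is 'o' (zigog → zizigog, narkok → nanarkok) repeat the first consonant+vowel as a prefix.
The other patterns: stems whose last vowel is 'u' insert -om- after the first vowel; stems whose last vowel is 'i' change the last vowel to 'o'; stems whose last vowel is 'e' add -ir.
So zezok → zezezok.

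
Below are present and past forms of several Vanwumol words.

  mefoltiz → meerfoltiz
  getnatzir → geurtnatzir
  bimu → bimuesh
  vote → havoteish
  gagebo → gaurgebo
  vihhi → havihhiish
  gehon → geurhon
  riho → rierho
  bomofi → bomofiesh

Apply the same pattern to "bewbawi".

vihhi and bomofi both end in -i yet inflect differently (havihhiish, bomofiesh), so the final letter is not what conditions the rule; the first letter is.
"bewbawi" begins with b-. The stems beginning with b- (bimu → bimuesh, bomofi → bomofiesh) add -esh.
The other patterns: stems beginning with v- add ha- … -ish around the stem; stems beginning with g- insert -ur- after the first vowel; stems beginning with m- or r- insert -er- after the first vowel.
So bewbawi → bewbawiesh.

bewbawiesh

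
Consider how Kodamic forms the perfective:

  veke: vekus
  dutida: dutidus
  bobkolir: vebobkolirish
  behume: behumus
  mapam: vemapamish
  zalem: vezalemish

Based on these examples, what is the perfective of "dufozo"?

"dufozo" ends in a vowel. The stems ending in a vowel (veke → vekus, behume → behumus, dutida → dutidus) drop the final letter and add -us.
The other pattern: stems ending in a consonant add ve- … -ish around the stem.
So dufozo → dufozus.

dufozus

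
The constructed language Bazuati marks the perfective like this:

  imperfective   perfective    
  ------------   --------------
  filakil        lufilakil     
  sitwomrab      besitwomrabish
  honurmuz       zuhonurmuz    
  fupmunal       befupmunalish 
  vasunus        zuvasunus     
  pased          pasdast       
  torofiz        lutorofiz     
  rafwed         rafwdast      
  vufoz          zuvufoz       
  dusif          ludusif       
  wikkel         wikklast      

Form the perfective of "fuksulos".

wikkel and fupmunal both end in -l yet inflect differently (wikklast, befupmunalish), so the final letter is not what conditions the rule; the last vowel is.
"fuksulos" has last vowel 'o'. The one such stem in the data (vufoz → zuvufoz) adds the prefix zu-, so the same rule applies.
So fuksulos → zufuksulos.

zufuksulos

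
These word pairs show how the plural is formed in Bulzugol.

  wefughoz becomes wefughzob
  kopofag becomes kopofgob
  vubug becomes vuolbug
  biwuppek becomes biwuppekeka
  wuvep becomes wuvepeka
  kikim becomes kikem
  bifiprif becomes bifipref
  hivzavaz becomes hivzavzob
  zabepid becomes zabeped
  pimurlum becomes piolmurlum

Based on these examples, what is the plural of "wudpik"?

wudpek

pimurlum and kikim both end in -m yet inflect differently (piolmurlum, kikem), so the final letter is not what conditions the rule; the last vowel is.
"wudpik" has last vowel 'i'. The stems whose last vowel is 'i' (kikim → kikem, zabepid → zabeped, bifiprif → bifipref) change the last vowel to 'e'.
The other patterns: stems whose last vowel is 'u' insert -ol- after the first vowel; stems whose last vowel is 'e' add -eka; stems whose last vowel is 'a' or 'o' delete the last vowel and add -ob.
So wudpik → wudpek.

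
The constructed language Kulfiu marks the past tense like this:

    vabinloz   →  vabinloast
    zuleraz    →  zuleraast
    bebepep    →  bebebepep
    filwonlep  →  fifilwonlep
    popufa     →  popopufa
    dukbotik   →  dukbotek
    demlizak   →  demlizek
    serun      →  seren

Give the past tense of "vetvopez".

"vetvopez" ends in -z. The stems ending in -z (vabinloz → vabinloast, zuleraz → zuleraast) drop the final letter and add -ast.
The other patterns: stems ending in -a or -p repeat the first consonant+vowel as a prefix; stems ending in -k or -n change the last vowel to 'e'.
So vetvopez → vetvopeast.

vetvopeast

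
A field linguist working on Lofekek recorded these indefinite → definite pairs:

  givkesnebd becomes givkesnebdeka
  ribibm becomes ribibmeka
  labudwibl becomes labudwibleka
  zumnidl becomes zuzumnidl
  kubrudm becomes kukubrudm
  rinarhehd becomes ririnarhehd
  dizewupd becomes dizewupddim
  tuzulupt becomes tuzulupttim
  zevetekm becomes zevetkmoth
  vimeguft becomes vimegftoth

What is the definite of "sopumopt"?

sopumopttim

labudwibl and zumnidl both end in -l yet inflect differently (labudwibleka, zuzumnidl), so the final letter is not what conditions the rule; the second-to-last letter is.
"sopumopt" has second-to-last letter 'p'. The stems whose second-to-last letter is 'p' (dizewupd → dizewupddim, tuzulupt → tuzulupttim) double the final consonant and add -im.
The other patterns: stems whose second-to-last letter is 'b' add -eka; stems whose second-to-last letter is 'd' or 'h' repeat the first consonant+vowel as a prefix; stems whose second-to-last letter is 'f' or 'k' delete the last vowel and add -oth.
So sopumopt → sopumopttim.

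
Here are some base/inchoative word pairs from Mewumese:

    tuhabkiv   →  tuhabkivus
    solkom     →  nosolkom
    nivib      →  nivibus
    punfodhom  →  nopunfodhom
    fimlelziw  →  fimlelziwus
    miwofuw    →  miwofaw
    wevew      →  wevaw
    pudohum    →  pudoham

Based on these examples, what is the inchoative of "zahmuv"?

zahmav

solkom and pudohum both end in -m yet inflect differently (nosolkom, pudoham), so the final letter is not what conditions the rule; the last vowel is.
"zahmuv" has last vowel 'u'. The stems whose last vowel is 'u' (miwofuw → miwofaw, pudohum → pudoham) change the last vowel to 'a'.
So zahmuv → zahmav.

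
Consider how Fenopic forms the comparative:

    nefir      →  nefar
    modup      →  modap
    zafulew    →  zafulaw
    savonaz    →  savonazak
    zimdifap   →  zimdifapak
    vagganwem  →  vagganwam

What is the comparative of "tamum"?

zimdifap and modup both end in -p yet inflect differently (zimdifapak, modap), so the final letter is not what conditions the rule; the last vowel is.
"tamum" has last vowel 'u'. The one such stem in the data (modup → modap) changes the last vowel to 'a' (as do vagganwem, zafulew), so the same rule applies.
So tamum → tamam.

tamam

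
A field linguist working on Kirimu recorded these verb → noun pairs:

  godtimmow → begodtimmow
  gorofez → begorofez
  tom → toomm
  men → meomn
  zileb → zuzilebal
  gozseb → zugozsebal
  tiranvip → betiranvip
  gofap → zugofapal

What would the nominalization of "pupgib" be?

zupupgibal

"pupgib" has 2 vowels. The stems with 2 vowels (gozseb → zugozsebal, zileb → zuzilebal, gofap → zugofapal) add zu- … -al around the stem.
So pupgib → zupupgibal.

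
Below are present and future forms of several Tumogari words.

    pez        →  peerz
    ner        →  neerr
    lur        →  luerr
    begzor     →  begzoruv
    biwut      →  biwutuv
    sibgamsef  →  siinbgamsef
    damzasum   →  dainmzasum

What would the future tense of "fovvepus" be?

foinvvepus

ner and begzor both end in -r yet inflect differently (neerr, begzoruv), so the final letter is not what conditions the rule; the number of vowels is.
"fovvepus" has 3 vowels. The stems with 3 vowels (sibgamsef → siinbgamsef, damzasum → dainmzasum) insert -in- after the first vowel.
So fovvepus → foinvvepus.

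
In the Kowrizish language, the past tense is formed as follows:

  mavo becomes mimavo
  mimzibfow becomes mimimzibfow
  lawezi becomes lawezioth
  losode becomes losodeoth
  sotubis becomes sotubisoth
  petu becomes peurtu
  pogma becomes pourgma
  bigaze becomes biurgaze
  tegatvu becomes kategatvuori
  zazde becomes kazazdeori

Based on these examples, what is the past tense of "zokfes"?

losode and bigaze both end in -e yet inflect differently (losodeoth, biurgaze), so the final letter is not what conditions the rule; the first letter is.
"zokfes" begins with z-. The one such stem in the data (zazde → kazazdeori) adds ka- … -ori around the stem, so the same rule applies.
The other patterns: stems beginning with m- add the prefix mi-; stems beginning with l- or s- add -oth; stems beginning with b- or p- insert -ur- after the first vowel.
So zokfes → kazokfesori.

kazokfesori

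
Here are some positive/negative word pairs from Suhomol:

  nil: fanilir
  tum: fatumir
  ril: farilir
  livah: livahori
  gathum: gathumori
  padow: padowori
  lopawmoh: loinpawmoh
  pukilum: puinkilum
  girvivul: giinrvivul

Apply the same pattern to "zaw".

"zaw" has 1 vowel. The stems with 1 vowel (nil → fanilir, tum → fatumir, ril → farilir) add fa- … -ir around the stem.
So zaw → fazawir.

fazawir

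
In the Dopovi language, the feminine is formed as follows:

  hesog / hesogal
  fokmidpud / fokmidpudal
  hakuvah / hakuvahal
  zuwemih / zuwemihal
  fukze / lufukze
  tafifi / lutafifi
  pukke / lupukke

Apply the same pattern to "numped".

numpedal

"numped" ends in a consonant. The stems ending in a consonant (hesog → hesogal, fokmidpud → fokmidpudal, hakuvah → hakuvahal) add -al.
The other pattern: stems ending in a vowel add the prefix lu-.
So numped → numpedal.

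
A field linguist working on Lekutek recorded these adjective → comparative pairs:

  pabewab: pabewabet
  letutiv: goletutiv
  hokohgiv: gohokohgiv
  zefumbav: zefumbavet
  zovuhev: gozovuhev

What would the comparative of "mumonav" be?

zefumbav and letutiv both end in -v yet inflect differently (zefumbavet, goletutiv), so the final letter is not what conditions the rule; the last vowel is.
"mumonav" has last vowel 'a'. The stems whose last vowel is 'a' (zefumbav → zefumbavet, pabewab → pabewabet) add -et.
So mumonav → mumonavet.

mumonavet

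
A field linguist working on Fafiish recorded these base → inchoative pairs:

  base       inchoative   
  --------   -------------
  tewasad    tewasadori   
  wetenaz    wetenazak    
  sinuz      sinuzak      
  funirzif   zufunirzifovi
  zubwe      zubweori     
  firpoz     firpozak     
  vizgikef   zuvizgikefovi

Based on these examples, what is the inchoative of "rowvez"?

wetenaz and tewasad both have last vowel 'a' yet inflect differently (wetenazak, tewasadori), so the last vowel is not what conditions the rule; the final letter is.
"rowvez" ends in -z. The stems ending in -z (wetenaz → wetenazak, firpoz → firpozak, sinuz → sinuzak) add -ak.
So rowvez → rowvezak.

rowvezak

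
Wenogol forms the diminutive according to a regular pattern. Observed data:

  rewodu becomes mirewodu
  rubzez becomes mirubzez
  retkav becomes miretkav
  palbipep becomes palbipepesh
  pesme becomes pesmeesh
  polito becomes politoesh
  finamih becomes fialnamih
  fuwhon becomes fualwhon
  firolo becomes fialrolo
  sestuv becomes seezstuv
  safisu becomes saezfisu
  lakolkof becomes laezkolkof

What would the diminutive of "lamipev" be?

laezmipev

"lamipev" begins with l-. The one such stem in the data (lakolkof → laezkolkof) inserts -ez- after the first vowel (as do sestuv, safisu), so the same rule applies.
The other patterns: stems beginning with r- add the prefix mi-; stems beginning with p- add -esh; stems beginning with f- insert -al- after the first vowel.
So lamipev → laezmipev.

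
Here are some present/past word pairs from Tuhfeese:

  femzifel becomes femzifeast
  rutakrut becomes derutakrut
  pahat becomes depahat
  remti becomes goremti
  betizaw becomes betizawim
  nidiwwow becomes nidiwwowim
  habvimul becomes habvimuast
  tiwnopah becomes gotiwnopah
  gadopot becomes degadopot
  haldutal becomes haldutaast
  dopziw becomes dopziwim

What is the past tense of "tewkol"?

tewkoast

"tewkol" ends in -l. The stems ending in -l (habvimul → habvimuast, femzifel → femzifeast, haldutal → haldutaast) drop the final letter and add -ast.
The other patterns: stems ending in -t add the prefix de-; stems ending in -w add -im; stems ending in -h or -i add the prefix go-.
So tewkol → tewkoast.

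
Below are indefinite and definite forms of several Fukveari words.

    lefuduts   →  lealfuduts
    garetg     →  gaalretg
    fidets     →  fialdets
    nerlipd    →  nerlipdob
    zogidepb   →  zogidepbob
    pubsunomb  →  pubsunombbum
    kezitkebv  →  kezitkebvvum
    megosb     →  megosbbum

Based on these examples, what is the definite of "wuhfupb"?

wuhfupbob

zogidepb and pubsunomb both end in -b yet inflect differently (zogidepbob, pubsunombbum), so the final letter is not what conditions the rule; the second-to-last letter is.
"wuhfupb" has second-to-last letter 'p'. The stems whose second-to-last letter is 'p' (nerlipd → nerlipdob, zogidepb → zogidepbob) add -ob.
So wuhfupb → wuhfupbob.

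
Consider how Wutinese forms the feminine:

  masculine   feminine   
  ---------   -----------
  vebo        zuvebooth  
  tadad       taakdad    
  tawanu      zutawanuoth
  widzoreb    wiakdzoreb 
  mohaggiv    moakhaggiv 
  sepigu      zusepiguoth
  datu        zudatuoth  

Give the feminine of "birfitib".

tawanu and tadad both begin with t- yet inflect differently (zutawanuoth, taakdad), so the first letter is not what conditions the rule; whether the stem ends in a vowel or a consonant is.
"birfitib" ends in a consonant. The stems ending in a consonant (tadad → taakdad, mohaggiv → moakhaggiv, widzoreb → wiakdzoreb) insert -ak- after the first vowel.
So birfitib → biakrfitib.

biakrfitib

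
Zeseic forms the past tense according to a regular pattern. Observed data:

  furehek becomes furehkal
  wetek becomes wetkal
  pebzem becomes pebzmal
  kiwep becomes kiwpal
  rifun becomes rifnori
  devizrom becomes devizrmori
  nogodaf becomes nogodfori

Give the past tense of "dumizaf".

dumizfori

"dumizaf" has last vowel 'a'. The one such stem in the data (nogodaf → nogodfori) deletes the last vowel and adds -ori (as do rifun, devizrom), so the same rule applies.
So dumizaf → dumizfori.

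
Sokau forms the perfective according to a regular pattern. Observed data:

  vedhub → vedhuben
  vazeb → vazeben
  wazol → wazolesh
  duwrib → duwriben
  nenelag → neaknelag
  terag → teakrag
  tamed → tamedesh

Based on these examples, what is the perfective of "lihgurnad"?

vazeb and tamed both have last vowel 'e' yet inflect differently (vazeben, tamedesh), so the last vowel is not what conditions the rule; the final letter is.
"lihgurnad" ends in -d. The one such stem in the data (tamed → tamedesh) adds -esh, so the same rule applies.
So lihgurnad → lihgurnadesh.

lihgurnadesh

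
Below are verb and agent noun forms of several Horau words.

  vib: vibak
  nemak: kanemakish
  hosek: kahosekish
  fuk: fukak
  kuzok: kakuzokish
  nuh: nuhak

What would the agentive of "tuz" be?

tuzak

"tuz" has 1 vowel. The stems with 1 vowel (vib → vibak, nuh → nuhak, fuk → fukak) add -ak.
The other pattern: stems with 2 vowels add ka- … -ish around the stem.
So tuz → tuzak.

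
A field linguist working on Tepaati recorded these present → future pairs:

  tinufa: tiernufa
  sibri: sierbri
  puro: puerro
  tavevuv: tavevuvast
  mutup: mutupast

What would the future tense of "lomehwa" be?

loermehwa

tinufa and tavevuv both begin with t- yet inflect differently (tiernufa, tavevuvast), so the first letter is not what conditions the rule; whether the stem ends in a vowel or a consonant is.
"lomehwa" ends in a vowel. The stems ending in a vowel (tinufa → tiernufa, sibri → sierbri, puro → puerro) insert -er- after the first vowel.
The other pattern: stems ending in a consonant add -ast.
So lomehwa → loermehwa.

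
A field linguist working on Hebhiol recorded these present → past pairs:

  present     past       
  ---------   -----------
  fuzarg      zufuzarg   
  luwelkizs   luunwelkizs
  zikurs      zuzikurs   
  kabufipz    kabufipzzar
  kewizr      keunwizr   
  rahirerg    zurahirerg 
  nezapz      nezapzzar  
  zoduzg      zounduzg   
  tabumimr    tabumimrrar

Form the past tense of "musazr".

zoduzg and rahirerg both end in -g yet inflect differently (zounduzg, zurahirerg), so the final letter is not what conditions the rule; the second-to-last letter is.
"musazr" has second-to-last letter 'z'. The stems whose second-to-last letter is 'z' (kewizr → keunwizr, luwelkizs → luunwelkizs, zoduzg → zounduzg) insert -un- after the first vowel.
So musazr → muunsazr.

muunsazr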